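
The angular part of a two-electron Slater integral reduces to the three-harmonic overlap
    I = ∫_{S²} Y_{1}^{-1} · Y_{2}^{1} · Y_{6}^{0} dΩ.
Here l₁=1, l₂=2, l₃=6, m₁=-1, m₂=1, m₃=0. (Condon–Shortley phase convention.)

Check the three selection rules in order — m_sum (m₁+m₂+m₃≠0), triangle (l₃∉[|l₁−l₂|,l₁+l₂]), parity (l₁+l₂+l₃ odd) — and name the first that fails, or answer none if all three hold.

triangle

azimuthal sum: -1 + 1 + 0 = 0  ✓
l₃ must lie in [1,3]; have l₃=6  ✗
L = 1 + 2 + 6 = 9 (odd)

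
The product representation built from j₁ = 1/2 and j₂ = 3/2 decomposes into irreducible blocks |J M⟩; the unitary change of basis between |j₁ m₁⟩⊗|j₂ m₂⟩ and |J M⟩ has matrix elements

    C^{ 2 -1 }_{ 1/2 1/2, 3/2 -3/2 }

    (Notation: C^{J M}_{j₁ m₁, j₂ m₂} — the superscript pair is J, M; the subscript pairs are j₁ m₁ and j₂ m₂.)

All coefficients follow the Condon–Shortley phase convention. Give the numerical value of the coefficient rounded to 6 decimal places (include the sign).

triangle: 0!*1!*3!/5! = 6/120
(j±m)!: 1!*0!*0!*3!*1!*3! = 36
prefactor² = (2J+1)*Δ*N² = 9
  k=0: +1/(0!*0!*0!*0!*1!*3!) = 1/6
Σ = 1/6  ⇒  CG² = 9*(1/6)² = 1/4
CG = +√(1/4) = +0.500000

+0.500000  (= +√(1/4))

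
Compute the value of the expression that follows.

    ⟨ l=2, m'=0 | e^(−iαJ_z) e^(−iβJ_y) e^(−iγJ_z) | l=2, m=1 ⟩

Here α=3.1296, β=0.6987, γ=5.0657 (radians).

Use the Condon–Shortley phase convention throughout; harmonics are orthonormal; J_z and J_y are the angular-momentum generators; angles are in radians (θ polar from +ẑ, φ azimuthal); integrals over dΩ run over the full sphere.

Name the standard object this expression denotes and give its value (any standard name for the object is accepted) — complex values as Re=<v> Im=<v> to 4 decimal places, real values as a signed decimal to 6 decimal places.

This is a Wigner D-matrix element — the rotation-matrix element ⟨l m'| R(α,β,γ) |l m⟩ in the angular-momentum basis.
Split into d^2_{0,1}(β=0.6987) × two z-phases.
Half-angle: c=0.939595, s=0.342287. N=√(2·2·6·1)=4.898979
k: max(0,(1)−(0))=1 … min(2+(1),2−(0))=2
  k=1: (−1)^0·4.8990/(2)·0.9396^3·0.3423^1 = +0.695487
  k=2: (−1)^1·4.8990/(2)·0.9396^1·0.3423^3 = -0.092297
d^2_{0,1}(0.6987) = +0.695487 -0.092297 = +0.603190
D = (+1.000000+0.000000i)·(+0.603190)·(+0.346006+0.938232i) = +0.208707+0.565932i

Wigner D-matrix element, Re=0.2087 Im=0.5659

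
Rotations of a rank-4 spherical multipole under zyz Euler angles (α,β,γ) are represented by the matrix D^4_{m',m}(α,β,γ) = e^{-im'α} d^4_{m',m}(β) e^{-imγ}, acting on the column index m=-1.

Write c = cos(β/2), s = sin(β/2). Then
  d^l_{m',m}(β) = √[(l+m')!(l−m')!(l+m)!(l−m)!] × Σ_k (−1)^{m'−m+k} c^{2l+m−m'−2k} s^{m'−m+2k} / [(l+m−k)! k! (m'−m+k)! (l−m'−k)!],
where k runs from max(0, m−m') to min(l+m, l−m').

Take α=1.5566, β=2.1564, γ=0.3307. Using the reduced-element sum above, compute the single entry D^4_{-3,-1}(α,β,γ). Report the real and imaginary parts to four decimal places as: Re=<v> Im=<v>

First d^4_{-3,-1}(β=2.1564), then the phase factors e^{-i(-3)α} and e^{-i(-1)γ}:
Half-angle: c=0.472915, s=0.881108. N=√(1·5040·6·120)=1904.940944
k: max(0,(-1)−(-3))=2 … min(4+(-1),4−(-3))=3
  k=2: (−1)^0·1904.9409/(240)·0.4729^6·0.8811^2 = +0.068933
  k=3: (−1)^1·1904.9409/(144)·0.4729^4·0.8811^4 = -0.398812
d^4_{-3,-1}(2.1564) = +0.068933 -0.398812 = -0.329879
Phases: e^{-i·(-3)·1.5566}=-0.042576-0.999093i, e^{-i·(-1)·0.3307}=+0.945815+0.324705i ⇒ D=-0.093732+0.316282i

Re=-0.0937 Im=0.3163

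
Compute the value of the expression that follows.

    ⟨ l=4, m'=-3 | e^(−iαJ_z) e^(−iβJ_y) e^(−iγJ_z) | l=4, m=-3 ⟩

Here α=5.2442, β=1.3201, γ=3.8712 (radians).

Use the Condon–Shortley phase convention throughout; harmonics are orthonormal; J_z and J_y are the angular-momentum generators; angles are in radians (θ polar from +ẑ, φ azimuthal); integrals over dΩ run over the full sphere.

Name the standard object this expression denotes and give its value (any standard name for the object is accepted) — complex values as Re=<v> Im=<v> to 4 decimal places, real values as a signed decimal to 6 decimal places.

This is a Wigner D-matrix element — the rotation-matrix element ⟨l m'| R(α,β,γ) |l m⟩ in the angular-momentum basis.
Split into d^4_{-3,-3}(β=1.3201) × two z-phases.
With c≡cos(β/2)=0.789962 and s≡sin(β/2)=0.613156, N=[1·5040·1·5040]^{1/2}=5040.000000
Admissible k: 0..1 (factorial args all ≥0)
  k=0: (−1)^0·5040.0000/(5040)·0.7900^8·0.6132^0 = +0.151652
  k=1: (−1)^1·5040.0000/(720)·0.7900^6·0.6132^2 = -0.639553
d^4_{-3,-3}(1.3201) = +0.151652 -0.639553 = -0.487901
Attach z-rotation phases: D = e^{-i(-3)(5.2442)}·(-0.487901)·e^{-i(-3)(3.8712)} = +0.292413-0.390566i

Wigner D-matrix element, Re=0.2924 Im=-0.3906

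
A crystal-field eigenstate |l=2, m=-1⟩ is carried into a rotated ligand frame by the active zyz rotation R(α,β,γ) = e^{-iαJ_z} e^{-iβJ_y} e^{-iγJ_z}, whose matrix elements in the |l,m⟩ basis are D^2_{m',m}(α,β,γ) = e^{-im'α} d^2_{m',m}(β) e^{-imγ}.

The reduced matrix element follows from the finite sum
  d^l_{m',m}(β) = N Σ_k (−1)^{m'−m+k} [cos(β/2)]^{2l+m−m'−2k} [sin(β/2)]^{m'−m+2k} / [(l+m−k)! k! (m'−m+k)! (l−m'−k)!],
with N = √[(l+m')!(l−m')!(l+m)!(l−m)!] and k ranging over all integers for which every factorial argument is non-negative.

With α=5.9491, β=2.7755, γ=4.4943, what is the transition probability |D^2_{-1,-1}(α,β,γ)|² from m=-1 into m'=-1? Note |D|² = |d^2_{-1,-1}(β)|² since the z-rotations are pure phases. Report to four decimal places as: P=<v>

P=0.0090

First d^2_{-1,-1}(β=2.7755), then the phase factors e^{-i(-1)α} and e^{-i(-1)γ}:
With c≡cos(β/2)=0.182026 and s≡sin(β/2)=0.983294, N=[1·6·1·6]^{1/2}=6.000000
k: max(0,(-1)−(-1))=0 … min(2+(-1),2−(-1))=1
  k=0: (−1)^0·6.0000/(6)·0.1820^4·0.9833^0 = +0.001098
  k=1: (−1)^1·6.0000/(2)·0.1820^2·0.9833^2 = -0.096107
d^2_{-1,-1}(2.7755) = +0.001098 -0.096107 = -0.095009
|D^2_{-1,-1}|² = |d^2_{-1,-1}(β)|² = (-0.095009)² = 0.009027 (the z-rotation phases have unit modulus)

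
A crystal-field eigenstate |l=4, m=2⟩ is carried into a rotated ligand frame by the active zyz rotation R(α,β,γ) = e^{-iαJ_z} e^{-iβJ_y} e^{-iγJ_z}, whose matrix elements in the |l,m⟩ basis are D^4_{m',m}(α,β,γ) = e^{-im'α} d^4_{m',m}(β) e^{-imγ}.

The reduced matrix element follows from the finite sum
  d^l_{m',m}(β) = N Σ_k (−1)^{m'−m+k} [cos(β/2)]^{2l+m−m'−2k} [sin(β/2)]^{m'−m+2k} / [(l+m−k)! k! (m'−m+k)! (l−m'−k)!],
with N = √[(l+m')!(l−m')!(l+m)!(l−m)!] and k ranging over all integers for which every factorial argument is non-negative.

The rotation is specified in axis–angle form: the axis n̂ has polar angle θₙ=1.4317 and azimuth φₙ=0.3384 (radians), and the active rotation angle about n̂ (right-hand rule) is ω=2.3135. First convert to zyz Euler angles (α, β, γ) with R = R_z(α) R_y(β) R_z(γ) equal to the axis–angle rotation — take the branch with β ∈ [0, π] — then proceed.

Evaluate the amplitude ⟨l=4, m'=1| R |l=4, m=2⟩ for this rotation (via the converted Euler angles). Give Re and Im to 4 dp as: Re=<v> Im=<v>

Re=-0.2452 Im=-0.3755

Axis–angle → zyz. n̂ = (sinθₙcosφₙ, sinθₙsinφₙ, cosθₙ) = (+0.934176, +0.328772, +0.138648), ω = 2.3135.
R = I cosω + sinω [n̂]ₓ + (1−cosω) n̂n̂ᵀ gives
  R = [+0.786585, +0.412704, +0.459303; +0.616972, -0.495091, -0.611743; -0.025072, +0.764565, -0.644058]
β = atan2(√(R₁₃²+R₂₃²), R₃₃) = 2.270588; α = atan2(R₂₃, R₁₃) mod 2π = 5.356408; γ = atan2(R₃₂, −R₃₁) mod 2π = 1.538015
Split into d^4_{1,2}(β=2.2706) × two z-phases.
Half-angle: c=0.421866, s=0.906658. N=√(120·6·720·2)=1018.233765
Admissible k: 1..3 (factorial args all ≥0)
  k=1: (−1)^0·1018.2338/(240)·0.4219^7·0.9067^1 = +0.009147
  k=2: (−1)^1·1018.2338/(48)·0.4219^5·0.9067^3 = -0.211256
  k=3: (−1)^2·1018.2338/(72)·0.4219^3·0.9067^5 = +0.650514
d^4_{1,2}(2.2706) = +0.009147 -0.211256 +0.650514 = +0.448405
D = (+0.600414+0.799689i)·(+0.448405)·(-0.997852-0.065515i) = -0.245158-0.375453i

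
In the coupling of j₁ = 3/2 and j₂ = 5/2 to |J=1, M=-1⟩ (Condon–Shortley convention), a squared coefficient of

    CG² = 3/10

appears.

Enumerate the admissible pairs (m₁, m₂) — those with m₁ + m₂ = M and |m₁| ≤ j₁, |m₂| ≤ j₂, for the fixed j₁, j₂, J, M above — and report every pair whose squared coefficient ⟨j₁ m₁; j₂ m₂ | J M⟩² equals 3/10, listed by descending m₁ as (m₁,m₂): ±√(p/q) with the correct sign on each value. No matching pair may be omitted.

Admissible pairs with m₁+m₂ = M = -1: (-3/2,1/2), (-1/2,-1/2), (1/2,-3/2), (3/2,-5/2)
  (m₁,m₂)=(3/2,-5/2): CG² = 1/2, CG = +√(1/2)
  (m₁,m₂)=(1/2,-3/2): CG² = 3/10, CG = −√(3/10)   ← matches the target
  (m₁,m₂)=(-1/2,-1/2): CG² = 3/20, CG = +√(3/20)
  (m₁,m₂)=(-3/2,1/2): CG² = 1/20, CG = −√(1/20)
Pairs with CG² = 3/10: (1/2,-3/2): −√(3/10)

(1/2,-3/2): −√(3/10)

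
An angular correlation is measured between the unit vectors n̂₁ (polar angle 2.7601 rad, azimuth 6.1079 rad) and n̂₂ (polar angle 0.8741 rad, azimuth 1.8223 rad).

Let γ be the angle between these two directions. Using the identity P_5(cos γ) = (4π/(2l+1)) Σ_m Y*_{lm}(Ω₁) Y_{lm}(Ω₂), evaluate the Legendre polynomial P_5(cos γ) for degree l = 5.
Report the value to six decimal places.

Addition theorem: P_5(cos γ) = (4π/11) Σ_m Y*_{lm}(Ω₁) Y_{lm}(Ω₂), m = −5…5:
  m=-5: Y*=+0.002124-0.002551i  Y=-0.117180-0.037960i  product -0.000346+0.000218i
  m=-4: Y*=-0.019998+0.016884i  Y=+0.174426-0.275281i  product +0.001159+0.008450i
  m=-3: Y*=+0.104264-0.060511i  Y=+0.289260+0.307704i  product +0.048779+0.014579i
  m=-2: Y*=-0.324383+0.118619i  Y=-0.131874+0.072559i  product +0.034171-0.039180i
  m=-1: Y*=+0.530994-0.094041i  Y=+0.073612+0.286490i  product +0.066029+0.145202i
  m=+0: Y*=-0.157188-0.000000i  Y=-0.235781+0.000000i  product +0.037062+0.000000i
  m=+1: Y*=-0.530994-0.094041i  Y=-0.073612+0.286490i  product +0.066029-0.145202i
  m=+2: Y*=-0.324383-0.118619i  Y=-0.131874-0.072559i  product +0.034171+0.039180i
  m=+3: Y*=-0.104264-0.060511i  Y=-0.289260+0.307704i  product +0.048779-0.014579i
  m=+4: Y*=-0.019998-0.016884i  Y=+0.174426+0.275281i  product +0.001159-0.008450i
  m=+5: Y*=-0.002124-0.002551i  Y=+0.117180-0.037960i  product -0.000346-0.000218i
Total Σ_m = +0.336647-0.000000i. Multiply by 1.142397: +0.384585-0.000000i. P_5(cos γ) = 0.384585

0.384585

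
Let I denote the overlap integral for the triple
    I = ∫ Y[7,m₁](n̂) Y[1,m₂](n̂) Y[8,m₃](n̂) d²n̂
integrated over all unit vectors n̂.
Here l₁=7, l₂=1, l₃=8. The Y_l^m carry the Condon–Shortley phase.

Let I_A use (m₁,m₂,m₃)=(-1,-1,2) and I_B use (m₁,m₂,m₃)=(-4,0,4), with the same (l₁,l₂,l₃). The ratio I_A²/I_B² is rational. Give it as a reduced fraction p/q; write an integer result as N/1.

Shared (l₁,l₂,l₃)=(7,1,8): N and (l;000)² cancel in I_A²/I_B².
A: Δ = 0!·14!·2!/17! = 1/2040; Racah Σ t=0..0: t=0:+1/58060800 = 1/58060800; ⇒ 3j(7 1 8; -1 -1 2)² = 3/136, sgn +1
B: Δ = 0!·14!·2!/17! = 1/2040; Racah Σ t=0..0: t=0:+1/239500800 = 1/239500800; ⇒ 3j(7 1 8; -4 0 4)² = 2/85, sgn +1
I_A²/I_B² = (3/136)/(2/85) = 15/16

15/16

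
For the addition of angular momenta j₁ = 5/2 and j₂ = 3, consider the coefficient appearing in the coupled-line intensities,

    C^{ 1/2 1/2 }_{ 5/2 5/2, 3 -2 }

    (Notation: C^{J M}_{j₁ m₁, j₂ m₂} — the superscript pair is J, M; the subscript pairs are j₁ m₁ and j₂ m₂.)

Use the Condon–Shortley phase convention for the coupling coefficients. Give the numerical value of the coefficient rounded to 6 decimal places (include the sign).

+√(1/21) = +0.218218

triangle: 5!·0!·1!/7! = 120/5040
(j±m)!: 5!·0!·1!·5!·1!·0! = 14400
prefactor² = (2J+1)·Δ·N² = 4800/7
  k=0: +1/(0!·5!·0!·1!·0!·0!) = 1/120
Σ = 1/120  ⇒  CG² = 4800/7·(1/120)² = 1/21
CG = +√(1/21) = +0.218218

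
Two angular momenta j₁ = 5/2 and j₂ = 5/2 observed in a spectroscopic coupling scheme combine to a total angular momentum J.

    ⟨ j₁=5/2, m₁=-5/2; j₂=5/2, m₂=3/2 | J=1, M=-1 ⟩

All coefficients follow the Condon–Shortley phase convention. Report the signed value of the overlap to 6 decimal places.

+0.377964  (= +√(1/7))

triangle: 4!*1!*1!/7! = 24/5040
(j±m)!: 0!*5!*4!*1!*0!*2! = 5760
prefactor² = (2J+1)*Δ*N² = 576/7
  k=4: +1/(4!*0!*1!*0!*0!*1!) = 1/24
Σ = 1/24  ⇒  CG² = 576/7*(1/24)² = 1/7
CG = +√(1/7) = +0.377964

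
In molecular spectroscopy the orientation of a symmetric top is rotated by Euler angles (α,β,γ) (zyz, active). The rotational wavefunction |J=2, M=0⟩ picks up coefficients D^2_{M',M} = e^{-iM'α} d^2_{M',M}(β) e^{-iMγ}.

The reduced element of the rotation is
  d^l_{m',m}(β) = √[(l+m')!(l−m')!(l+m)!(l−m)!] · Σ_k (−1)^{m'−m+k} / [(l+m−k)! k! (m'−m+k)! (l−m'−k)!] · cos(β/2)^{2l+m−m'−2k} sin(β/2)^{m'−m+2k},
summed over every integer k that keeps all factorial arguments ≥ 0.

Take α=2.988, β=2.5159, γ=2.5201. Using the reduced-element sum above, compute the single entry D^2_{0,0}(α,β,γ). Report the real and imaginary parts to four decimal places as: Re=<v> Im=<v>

Re=0.4855 Im=0.0000

Split into d^2_{0,0}(β=2.5159) × two z-phases.
Half-angle: c=0.307768, s=0.951461. N=√(2·2·2·2)=4.000000
Admissible k: 0..2 (factorial args all ≥0)
  k=0: (−1)^0·4.0000/(4)·0.3078^4·0.9515^0 = +0.008972
  k=1: (−1)^1·4.0000/(1)·0.3078^2·0.9515^2 = -0.342996
  k=2: (−1)^2·4.0000/(4)·0.3078^0·0.9515^4 = +0.819530
d^2_{0,0}(2.5159) = +0.008972 -0.342996 +0.819530 = +0.485506
Phases: e^{-i·(0)·2.9880}=+1.000000+0.000000i, e^{-i·(0)·2.5201}=+1.000000+0.000000i ⇒ D=+0.485506+0.000000i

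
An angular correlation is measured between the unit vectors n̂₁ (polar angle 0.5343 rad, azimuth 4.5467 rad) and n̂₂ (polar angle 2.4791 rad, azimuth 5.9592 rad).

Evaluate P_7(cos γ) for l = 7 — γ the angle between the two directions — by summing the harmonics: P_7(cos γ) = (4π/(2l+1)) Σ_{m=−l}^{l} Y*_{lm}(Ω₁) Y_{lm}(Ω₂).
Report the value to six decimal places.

-0.303221

Term-by-term m-sum for l=7 (normalisation 4π/15 = 0.837758):
  [-7]  conj(Y_{7,-7})(Ω₁) = 0.00407 + 0.00177j ; Y_{7,-7}(Ω₂) = -0.01069 + 0.01277j ; Δ = -0.00007 + 0.00003j
  [-6]  conj(Y_{7,-6})(Ω₁) = -0.01531 + 0.02354j ; Y_{7,-6}(Ω₂) = 0.02912 - 0.07439j ; Δ = 0.00131 + 0.00182j
  [-5]  conj(Y_{7,-5})(Ω₁) = -0.07990 - 0.07330j ; Y_{7,-5}(Ω₂) = -0.01123 + 0.22849j ; Δ = 0.01765 - 0.01743j
  [-4]  conj(Y_{7,-4})(Ω₁) = 0.22194 - 0.17323j ; Y_{7,-4}(Ω₂) = -0.11423 - 0.40507j ; Δ = -0.09552 - 0.07011j
  [-3]  conj(Y_{7,-3})(Ω₁) = 0.22687 + 0.41820j ; Y_{7,-3}(Ω₂) = 0.25012 + 0.36652j ; Δ = -0.09653 + 0.18775j
  [-2]  conj(Y_{7,-2})(Ω₁) = -0.39542 + 0.13605j ; Y_{7,-2}(Ω₂) = -0.07004 - 0.05302j ; Δ = 0.03491 + 0.01144j
  [-1]  conj(Y_{7,-1})(Ω₁) = 0.01206 + 0.07213j ; Y_{7,-1}(Ω₂) = -0.34666 - 0.11641j ; Δ = 0.00422 - 0.02641j
  [+0]  conj(Y_{7,0})(Ω₁) = -0.44367 + 0.00000j ; Y_{7,0}(Ω₂) = 0.21154 + 0.00000j ; Δ = -0.09385 + 0.00000j
  [+1]  conj(Y_{7,1})(Ω₁) = -0.01206 + 0.07213j ; Y_{7,1}(Ω₂) = 0.34666 - 0.11641j ; Δ = 0.00422 + 0.02641j
  [+2]  conj(Y_{7,2})(Ω₁) = -0.39542 - 0.13605j ; Y_{7,2}(Ω₂) = -0.07004 + 0.05302j ; Δ = 0.03491 - 0.01144j
  [+3]  conj(Y_{7,3})(Ω₁) = -0.22687 + 0.41820j ; Y_{7,3}(Ω₂) = -0.25012 + 0.36652j ; Δ = -0.09653 - 0.18775j
  [+4]  conj(Y_{7,4})(Ω₁) = 0.22194 + 0.17323j ; Y_{7,4}(Ω₂) = -0.11423 + 0.40507j ; Δ = -0.09552 + 0.07011j
  [+5]  conj(Y_{7,5})(Ω₁) = 0.07990 - 0.07330j ; Y_{7,5}(Ω₂) = 0.01123 + 0.22849j ; Δ = 0.01765 + 0.01743j
  [+6]  conj(Y_{7,6})(Ω₁) = -0.01531 - 0.02354j ; Y_{7,6}(Ω₂) = 0.02912 + 0.07439j ; Δ = 0.00131 - 0.00182j
  [+7]  conj(Y_{7,7})(Ω₁) = -0.00407 + 0.00177j ; Y_{7,7}(Ω₂) = 0.01069 + 0.01277j ; Δ = -0.00007 - 0.00003j
Accumulated sum -0.36194 - 0.00000j; after 4π/(2l+1) scaling, -0.30322 - 0.00000j ⇒ P_7 = -0.303221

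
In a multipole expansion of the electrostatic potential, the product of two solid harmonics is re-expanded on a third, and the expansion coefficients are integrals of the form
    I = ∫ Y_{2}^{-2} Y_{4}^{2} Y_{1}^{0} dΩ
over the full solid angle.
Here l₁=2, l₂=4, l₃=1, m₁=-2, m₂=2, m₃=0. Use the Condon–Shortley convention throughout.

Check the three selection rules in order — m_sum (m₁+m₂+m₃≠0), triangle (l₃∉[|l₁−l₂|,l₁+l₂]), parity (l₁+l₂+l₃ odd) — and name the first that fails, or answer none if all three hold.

Σmᵢ = 0  ✓
l₃∈[|l₁−l₂|,l₁+l₂]=[2,6] required, l₃=1 fails  ✗
Σlᵢ = 7 ⇒ odd

triangle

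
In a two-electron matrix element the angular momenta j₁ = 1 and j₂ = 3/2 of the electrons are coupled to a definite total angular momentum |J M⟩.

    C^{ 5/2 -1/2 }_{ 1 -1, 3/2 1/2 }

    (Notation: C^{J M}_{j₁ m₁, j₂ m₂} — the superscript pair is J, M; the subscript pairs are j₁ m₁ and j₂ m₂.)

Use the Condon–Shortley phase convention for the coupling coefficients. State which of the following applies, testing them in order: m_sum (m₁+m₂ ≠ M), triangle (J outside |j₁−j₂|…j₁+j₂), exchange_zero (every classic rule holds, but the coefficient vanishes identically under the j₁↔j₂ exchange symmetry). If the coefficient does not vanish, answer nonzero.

m-sum: m₁+m₂ = -1+1/2 = -1/2, M = -1/2  ✓
triangle: |j₁−j₂| = 1/2 ≤ J = 5/2 ≤ j₁+j₂ = 5/2  ✓
exchange: j₁≠j₂ or m₁≠m₂ — the exchange symmetry imposes no constraint here
value check: CG = +√(3/10) = +0.547723 ≠ 0

nonzero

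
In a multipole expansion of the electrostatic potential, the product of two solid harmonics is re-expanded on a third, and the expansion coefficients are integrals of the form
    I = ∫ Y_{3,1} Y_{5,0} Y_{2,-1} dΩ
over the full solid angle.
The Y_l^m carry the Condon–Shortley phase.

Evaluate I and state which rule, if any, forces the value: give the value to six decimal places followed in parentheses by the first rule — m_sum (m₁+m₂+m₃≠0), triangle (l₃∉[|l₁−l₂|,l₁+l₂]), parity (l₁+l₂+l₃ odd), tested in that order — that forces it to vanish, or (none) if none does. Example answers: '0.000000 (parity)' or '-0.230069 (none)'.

Rules hold: Σm=0, L=10 even, 2≤2≤8.
N = 7·11·5 = 385
Δ = 6!·0!·4!/11! = 1/2310
Racah Σ t=3..3: t=3:−1/144 = -1/144
⇒ 3j(3 5 2; 0 0 0)² = 10/231, sgn -1
Racah Σ t=2..2: t=2:+1/288 = 1/288
⇒ 3j(3 5 2; 1 0 -1)² = 5/231, sgn -1
4πI² = N·(3j₀)²·(3jₘ)² = 250/693
I = +1·√(0.36075/4π) = 0.16943318
No selection rule forces the value: the integral is nonzero (none).

0.169433 (none)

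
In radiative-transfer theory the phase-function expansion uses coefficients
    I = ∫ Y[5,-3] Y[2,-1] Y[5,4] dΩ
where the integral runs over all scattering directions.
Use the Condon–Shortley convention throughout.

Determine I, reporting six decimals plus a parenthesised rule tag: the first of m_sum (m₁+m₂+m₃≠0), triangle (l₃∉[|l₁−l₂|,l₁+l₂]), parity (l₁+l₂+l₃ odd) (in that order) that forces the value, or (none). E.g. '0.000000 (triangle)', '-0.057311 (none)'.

0.196098 (none)

m-sum 0 ✓  L=12 even ✓  3≤5≤7 ✓
Π(2lᵢ+1) = 11×5×11 = 605
triangle coeff Δ(5,2,5) = 1/38610
Σ_t [0,2]: t=0:+1/2880 t=1:−1/576 t=2:+1/2880 = -1/960
(3j)²=10/429 [(5 2 5; 0 0 0)], sign=+1
Σ_t [0,1]: t=0:+1/80640 t=1:−1/10080 = -1/11520
(3j)²=49/1430 [(5 2 5; -3 -1 4)], sign=+1
⇒ 4πI² = 245/507
I = (+1)√(245/507/(4π)) = 0.19609844
No selection rule forces the value: the integral is nonzero (none).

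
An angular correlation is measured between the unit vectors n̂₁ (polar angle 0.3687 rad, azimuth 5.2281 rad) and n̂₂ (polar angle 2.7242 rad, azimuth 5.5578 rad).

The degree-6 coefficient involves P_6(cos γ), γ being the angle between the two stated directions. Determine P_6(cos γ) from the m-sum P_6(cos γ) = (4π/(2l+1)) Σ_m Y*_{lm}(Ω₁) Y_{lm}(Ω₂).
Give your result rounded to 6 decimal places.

-0.172294

Summing Y*_{l m}(θ₁,φ₁)·Y_{l m}(θ₂,φ₂) over m ∈ [−6, 6]; prefactor 4π/(2·6+1) = 0.966644:
  [-6]  conj(Y_{6,-6})(Ω₁) = 0.00106 - 0.00005j ; Y_{6,-6}(Ω₂) = -0.00076 - 0.00201j ; Δ = -0.00000 - 0.00000j
  [-5]  conj(Y_{6,-5})(Ω₁) = 0.00507 + 0.00803j ; Y_{6,-5}(Ω₂) = 0.01481 + 0.00781j ; Δ = 0.00001 + 0.00016j
  [-4]  conj(Y_{6,-4})(Ω₁) = -0.02437 + 0.04547j ; Y_{6,-4}(Ω₂) = -0.07667 + 0.01877j ; Δ = 0.00102 - 0.00394j
  [-3]  conj(Y_{6,-3})(Ω₁) = -0.18686 + 0.00442j ; Y_{6,-3}(Ω₂) = 0.13978 - 0.20199j ; Δ = -0.02523 + 0.03836j
  [-2]  conj(Y_{6,-2})(Ω₁) = -0.22427 - 0.37468j ; Y_{6,-2}(Ω₂) = 0.05770 + 0.47841j ; Δ = 0.16631 - 0.12891j
  [-1]  conj(Y_{6,-1})(Ω₁) = 0.26506 - 0.46757j ; Y_{6,-1}(Ω₂) = -0.33987 - 0.30134j ; Δ = -0.23098 + 0.07904j
  [+0]  conj(Y_{6,0})(Ω₁) = 0.00315 + 0.00000j ; Y_{6,0}(Ω₂) = -0.15415 + 0.00000j ; Δ = -0.00049 + 0.00000j
  [+1]  conj(Y_{6,1})(Ω₁) = -0.26506 - 0.46757j ; Y_{6,1}(Ω₂) = 0.33987 - 0.30134j ; Δ = -0.23098 - 0.07904j
  [+2]  conj(Y_{6,2})(Ω₁) = -0.22427 + 0.37468j ; Y_{6,2}(Ω₂) = 0.05770 - 0.47841j ; Δ = 0.16631 + 0.12891j
  [+3]  conj(Y_{6,3})(Ω₁) = 0.18686 + 0.00442j ; Y_{6,3}(Ω₂) = -0.13978 - 0.20199j ; Δ = -0.02523 - 0.03836j
  [+4]  conj(Y_{6,4})(Ω₁) = -0.02437 - 0.04547j ; Y_{6,4}(Ω₂) = -0.07667 - 0.01877j ; Δ = 0.00102 + 0.00394j
  [+5]  conj(Y_{6,5})(Ω₁) = -0.00507 + 0.00803j ; Y_{6,5}(Ω₂) = -0.01481 + 0.00781j ; Δ = 0.00001 - 0.00016j
  [+6]  conj(Y_{6,6})(Ω₁) = 0.00106 + 0.00005j ; Y_{6,6}(Ω₂) = -0.00076 + 0.00201j ; Δ = -0.00000 + 0.00000j
Σ over m = -0.17824 + 0.00000j; ×(4π/13) → -0.17229 + 0.00000j. Real part: -0.172294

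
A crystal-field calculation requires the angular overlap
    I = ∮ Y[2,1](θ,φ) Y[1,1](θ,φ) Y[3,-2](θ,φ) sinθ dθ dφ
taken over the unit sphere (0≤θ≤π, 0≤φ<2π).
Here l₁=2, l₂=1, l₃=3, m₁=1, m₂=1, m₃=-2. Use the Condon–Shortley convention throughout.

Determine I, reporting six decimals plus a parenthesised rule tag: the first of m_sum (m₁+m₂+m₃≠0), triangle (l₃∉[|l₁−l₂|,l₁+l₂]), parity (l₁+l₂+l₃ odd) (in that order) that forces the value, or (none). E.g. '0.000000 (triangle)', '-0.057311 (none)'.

0.261169 (none)

Rules hold: Σm=0, L=6 even, 1≤3≤3.
N = 5·3·7 = 105
Δ = 0!·4!·2!/7! = 1/105
Racah Σ t=0..0: t=0:+1/4 = 1/4
⇒ 3j(2 1 3; 0 0 0)² = 3/35, sgn -1
Racah Σ t=0..0: t=0:+1/12 = 1/12
⇒ 3j(2 1 3; 1 1 -2)² = 2/21, sgn -1
4πI² = N·(3j₀)²·(3jₘ)² = 6/7
I = +1·√(0.857143/4π) = 0.26116903
No selection rule forces the value: the integral is nonzero (none).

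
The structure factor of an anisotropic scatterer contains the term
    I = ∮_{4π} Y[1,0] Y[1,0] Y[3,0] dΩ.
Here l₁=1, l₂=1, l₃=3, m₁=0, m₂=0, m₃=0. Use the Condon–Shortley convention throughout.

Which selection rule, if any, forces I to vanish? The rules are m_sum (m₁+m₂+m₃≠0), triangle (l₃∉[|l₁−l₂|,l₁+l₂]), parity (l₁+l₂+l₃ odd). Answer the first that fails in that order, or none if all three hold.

Σmᵢ = 0  ✓
l₃∈[|l₁−l₂|,l₁+l₂]=[0,2] required, l₃=3 fails  ✗
Σlᵢ = 5 ⇒ odd

triangle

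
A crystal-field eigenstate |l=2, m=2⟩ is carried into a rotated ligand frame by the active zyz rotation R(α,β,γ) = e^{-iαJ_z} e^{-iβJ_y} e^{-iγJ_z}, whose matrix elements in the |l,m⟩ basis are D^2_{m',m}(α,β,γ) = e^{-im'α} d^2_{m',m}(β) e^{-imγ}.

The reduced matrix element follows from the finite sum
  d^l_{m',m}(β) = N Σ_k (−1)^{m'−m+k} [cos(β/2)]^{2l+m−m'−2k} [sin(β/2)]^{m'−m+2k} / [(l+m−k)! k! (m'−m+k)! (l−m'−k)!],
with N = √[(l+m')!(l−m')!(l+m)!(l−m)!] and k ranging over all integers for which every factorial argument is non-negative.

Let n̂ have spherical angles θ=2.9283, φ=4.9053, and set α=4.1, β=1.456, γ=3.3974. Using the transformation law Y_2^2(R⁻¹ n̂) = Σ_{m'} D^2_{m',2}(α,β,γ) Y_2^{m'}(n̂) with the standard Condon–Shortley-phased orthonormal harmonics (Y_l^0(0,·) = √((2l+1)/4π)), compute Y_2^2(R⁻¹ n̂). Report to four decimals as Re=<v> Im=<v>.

Re=0.3778 Im=-0.0785

Need the full column D^2_{m',2} for m'=−2..2 at α=4.1000, β=1.4560, γ=3.3974.
cos(β/2)=0.746507, sin(β/2)=0.665378
d^2_{-2,2}: single k=4 term ⇒ +0.196008;  D = +0.032310+0.193327i
d^2_{-1,2}: single k=3 term ⇒ +0.439814;  D = -0.396641-0.190033i
d^2_{0,2}: single k=2 term ⇒ +0.604338;  D = +0.526955-0.295875i
d^2_{1,2}: single k=1 term ⇒ +0.553604;  D = -0.055695+0.550796i
d^2_{2,2}: single k=0 term ⇒ +0.310552;  D = -0.234869-0.203172i
Y_2^{m'}(θ=2.9283,φ=4.9053) and Σ D·Y over m':
  (+0.0323+0.1933i)·(-0.0160+0.0065i)  (-0.3966-0.1900i)·(-0.0306-0.1569i)  (+0.5270-0.2959i)·(+0.5884+0.0000i)  (-0.0557+0.5508i)·(+0.0306-0.1569i)  (-0.2349-0.2032i)·(-0.0160-0.0065i)
Y_2^2(R⁻¹ n̂) = +0.377756-0.078537i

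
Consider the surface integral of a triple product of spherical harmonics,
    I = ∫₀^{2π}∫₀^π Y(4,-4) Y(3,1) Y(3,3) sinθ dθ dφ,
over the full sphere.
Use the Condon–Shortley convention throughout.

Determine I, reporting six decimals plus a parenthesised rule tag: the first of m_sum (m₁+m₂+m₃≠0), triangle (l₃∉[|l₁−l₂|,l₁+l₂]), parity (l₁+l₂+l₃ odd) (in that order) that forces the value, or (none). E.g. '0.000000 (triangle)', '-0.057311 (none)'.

Rules hold: Σm=0, L=10 even, 1≤3≤7.
N = 9·7·7 = 441
Δ = 4!·4!·2!/11! = 1/34650
Racah Σ t=1..3: t=1:−1/72 t=2:+1/16 t=3:−1/72 = 5/144
⇒ 3j(4 3 3; 0 0 0)² = 2/77, sgn -1
Racah Σ t=4..4: t=4:+1/1152 = 1/1152
⇒ 3j(4 3 3; -4 1 3)² = 1/33, sgn +1
4πI² = N·(3j₀)²·(3jₘ)² = 42/121
I = -1·√(0.347107/4π) = -0.16619847
No selection rule forces the value: the integral is nonzero (none).

-0.166198 (none)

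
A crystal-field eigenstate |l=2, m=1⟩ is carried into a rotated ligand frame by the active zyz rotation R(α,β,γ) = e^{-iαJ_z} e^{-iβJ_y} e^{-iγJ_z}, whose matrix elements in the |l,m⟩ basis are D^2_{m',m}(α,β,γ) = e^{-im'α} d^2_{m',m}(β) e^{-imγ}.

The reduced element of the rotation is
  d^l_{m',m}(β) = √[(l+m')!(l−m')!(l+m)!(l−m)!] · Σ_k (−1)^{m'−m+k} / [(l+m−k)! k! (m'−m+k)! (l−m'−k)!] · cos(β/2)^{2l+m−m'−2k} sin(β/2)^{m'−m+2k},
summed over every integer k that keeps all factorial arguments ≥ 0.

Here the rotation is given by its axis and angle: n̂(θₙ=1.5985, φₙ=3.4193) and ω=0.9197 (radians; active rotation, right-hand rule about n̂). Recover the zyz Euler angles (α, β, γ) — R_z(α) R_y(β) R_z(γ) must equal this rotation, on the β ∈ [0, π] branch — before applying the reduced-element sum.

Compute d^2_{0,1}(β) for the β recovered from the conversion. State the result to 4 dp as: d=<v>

Axis–angle → zyz. n̂ = (sinθₙcosφₙ, sinθₙsinφₙ, cosθₙ) = (-0.961317, -0.274046, -0.027700), ω = 0.9197.
R = I cosω + sinω [n̂]ₓ + (1−cosω) n̂n̂ᵀ gives
  R = [+0.970112, +0.125815, -0.207492; +0.081749, +0.635644, +0.767641; +0.228472, -0.761661, +0.606361]
β = atan2(√(R₁₃²+R₂₃²), R₃₃) = 0.919320; α = atan2(R₂₃, R₁₃) mod 2π = 1.834786; γ = atan2(R₃₂, −R₃₁) mod 2π = 4.420964
d^2_{0,1}(β=0.9193) via the finite sum:
Half-angle: c=0.896203, s=0.443643. N=√(2·2·6·1)=4.898979
The bounds max(0,m−m')=1 and min(l+m,l−m')=2 give 2 terms
  k=1: (−1)^0·4.8990/(2)·0.8962^3·0.4436^1 = +0.782221
  k=2: (−1)^1·4.8990/(2)·0.8962^1·0.4436^3 = -0.191683
d^2_{0,1}(0.9193) = +0.782221 -0.191683 = +0.590538

d=0.5905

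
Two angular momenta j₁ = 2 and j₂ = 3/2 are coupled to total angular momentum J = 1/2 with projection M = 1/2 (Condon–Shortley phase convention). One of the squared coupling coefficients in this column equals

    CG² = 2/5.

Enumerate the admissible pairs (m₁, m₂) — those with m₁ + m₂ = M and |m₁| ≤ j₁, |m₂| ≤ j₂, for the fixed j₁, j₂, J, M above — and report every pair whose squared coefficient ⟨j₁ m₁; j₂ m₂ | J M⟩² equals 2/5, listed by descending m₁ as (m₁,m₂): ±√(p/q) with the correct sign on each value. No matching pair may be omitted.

(2,-3/2): +√(2/5)

Admissible pairs with m₁+m₂ = M = 1/2: (-1,3/2), (0,1/2), (1,-1/2), (2,-3/2)
  (m₁,m₂)=(2,-3/2): CG² = 2/5, CG = +√(2/5)   ← matches the target
  (m₁,m₂)=(1,-1/2): CG² = 3/10, CG = −√(3/10)
  (m₁,m₂)=(0,1/2): CG² = 1/5, CG = +√(1/5)
  (m₁,m₂)=(-1,3/2): CG² = 1/10, CG = −√(1/10)
Pairs with CG² = 2/5: (2,-3/2): +√(2/5)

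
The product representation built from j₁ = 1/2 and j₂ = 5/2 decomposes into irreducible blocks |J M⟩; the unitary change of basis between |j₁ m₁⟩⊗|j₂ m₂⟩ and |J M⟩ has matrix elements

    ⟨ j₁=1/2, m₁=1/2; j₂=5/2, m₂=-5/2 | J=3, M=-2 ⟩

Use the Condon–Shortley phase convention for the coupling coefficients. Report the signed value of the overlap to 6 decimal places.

+√(1/6) = +0.408248

√[7·0!1!5!/7! · 1!0!0!5!1!5!] = √(2400)
  +(−1)^0/∏(0,0,0,0,1,5)! = 1/120  (running 1/120)
⟨..|..⟩ = √(2400)·(1/120) = +0.408248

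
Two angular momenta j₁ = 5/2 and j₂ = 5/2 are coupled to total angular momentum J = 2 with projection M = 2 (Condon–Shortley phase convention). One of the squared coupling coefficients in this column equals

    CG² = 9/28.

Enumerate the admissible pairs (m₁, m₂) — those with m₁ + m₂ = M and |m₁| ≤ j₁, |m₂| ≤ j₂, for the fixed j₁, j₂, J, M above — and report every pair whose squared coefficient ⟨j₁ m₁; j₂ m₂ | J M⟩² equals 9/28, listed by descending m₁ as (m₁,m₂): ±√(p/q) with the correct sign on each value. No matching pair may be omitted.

(3/2,1/2): −√(9/28); (1/2,3/2): +√(9/28)

Admissible pairs with m₁+m₂ = M = 2: (-1/2,5/2), (1/2,3/2), (3/2,1/2), (5/2,-1/2)
  (m₁,m₂)=(5/2,-1/2): CG² = 5/28, CG = +√(5/28)
  (m₁,m₂)=(3/2,1/2): CG² = 9/28, CG = −√(9/28)   ← matches the target
  (m₁,m₂)=(1/2,3/2): CG² = 9/28, CG = +√(9/28)   ← matches the target
  (m₁,m₂)=(-1/2,5/2): CG² = 5/28, CG = −√(5/28)
Pairs with CG² = 9/28: (3/2,1/2): −√(9/28); (1/2,3/2): +√(9/28)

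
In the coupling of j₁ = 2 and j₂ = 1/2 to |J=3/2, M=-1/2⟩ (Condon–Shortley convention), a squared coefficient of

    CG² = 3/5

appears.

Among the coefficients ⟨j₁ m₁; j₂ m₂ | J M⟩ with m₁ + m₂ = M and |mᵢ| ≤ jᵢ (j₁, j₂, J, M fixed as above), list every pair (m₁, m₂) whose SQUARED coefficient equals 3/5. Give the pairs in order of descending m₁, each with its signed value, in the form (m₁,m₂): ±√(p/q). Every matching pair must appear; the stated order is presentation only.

(-1,1/2): −√(3/5)

Admissible pairs with m₁+m₂ = M = -1/2: (-1,1/2), (0,-1/2)
  (m₁,m₂)=(0,-1/2): CG² = 2/5, CG = +√(2/5)
  (m₁,m₂)=(-1,1/2): CG² = 3/5, CG = −√(3/5)   ← matches the target
Pairs with CG² = 3/5: (-1,1/2): −√(3/5)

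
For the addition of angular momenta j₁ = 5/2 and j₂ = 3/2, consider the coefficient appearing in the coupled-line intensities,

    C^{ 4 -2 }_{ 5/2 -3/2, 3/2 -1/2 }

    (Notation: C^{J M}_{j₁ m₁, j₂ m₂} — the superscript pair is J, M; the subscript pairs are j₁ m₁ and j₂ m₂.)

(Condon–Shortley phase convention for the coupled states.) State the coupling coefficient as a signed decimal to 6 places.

+√(15/28) ≈ +0.731925

j₁+j₂−J=0  J+j₁−j₂=5  J−j₁+j₂=3  j₁+j₂+J+1=9
(j₁±m₁, j₂±m₂, J±M) = (1,4,1,2,2,6)
P² = 8640/7
sum k=0..0:
  [0] +1/48 = 1/48
S = 1/48
C² = P²·S² = 15/28 ; C = +0.731925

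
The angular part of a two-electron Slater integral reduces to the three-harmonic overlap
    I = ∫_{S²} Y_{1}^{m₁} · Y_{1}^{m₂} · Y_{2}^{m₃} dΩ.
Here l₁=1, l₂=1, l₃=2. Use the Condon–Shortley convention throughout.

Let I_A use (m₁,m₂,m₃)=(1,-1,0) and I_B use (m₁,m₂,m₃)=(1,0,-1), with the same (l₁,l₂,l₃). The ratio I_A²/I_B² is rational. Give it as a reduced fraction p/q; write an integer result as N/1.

1/3

Shared (l₁,l₂,l₃)=(1,1,2): N and (l;000)² cancel in I_A²/I_B².
A: Δ = 0!·2!·2!/5! = 1/30; Racah Σ t=0..0: t=0:+1/4 = 1/4; ⇒ 3j(1 1 2; 1 -1 0)² = 1/30, sgn +1
B: Δ = 0!·2!·2!/5! = 1/30; Racah Σ t=0..0: t=0:+1/2 = 1/2; ⇒ 3j(1 1 2; 1 0 -1)² = 1/10, sgn -1
I_A²/I_B² = (1/30)/(1/10) = 1/3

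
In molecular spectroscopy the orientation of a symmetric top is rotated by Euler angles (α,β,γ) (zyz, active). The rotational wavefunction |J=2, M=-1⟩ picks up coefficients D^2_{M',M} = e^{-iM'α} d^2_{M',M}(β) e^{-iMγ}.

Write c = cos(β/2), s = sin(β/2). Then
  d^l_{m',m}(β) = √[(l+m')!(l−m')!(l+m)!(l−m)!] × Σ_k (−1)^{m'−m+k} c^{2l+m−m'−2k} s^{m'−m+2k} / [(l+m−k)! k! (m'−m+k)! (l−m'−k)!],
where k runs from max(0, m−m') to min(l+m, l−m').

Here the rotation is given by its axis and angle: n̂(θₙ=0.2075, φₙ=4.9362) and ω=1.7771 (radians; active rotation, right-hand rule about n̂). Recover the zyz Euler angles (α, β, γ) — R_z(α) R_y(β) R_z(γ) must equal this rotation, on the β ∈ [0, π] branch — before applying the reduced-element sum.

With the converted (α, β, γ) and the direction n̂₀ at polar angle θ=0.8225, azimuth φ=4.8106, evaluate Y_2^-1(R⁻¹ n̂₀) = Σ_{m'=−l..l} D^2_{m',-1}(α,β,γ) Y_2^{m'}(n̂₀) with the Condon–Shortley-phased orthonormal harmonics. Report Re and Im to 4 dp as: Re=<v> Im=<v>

Re=-0.3472 Im=0.0561

Axis–angle → zyz. n̂ = (sinθₙcosφₙ, sinθₙsinφₙ, cosθₙ) = (+0.045724, -0.200876, +0.978549), ω = 1.7771.
R = I cosω + sinω [n̂]ₓ + (1−cosω) n̂n̂ᵀ gives
  R = [-0.202324, -0.968865, -0.142707; +0.946732, -0.156227, -0.281587; +0.250525, -0.192078, +0.948864]
β = atan2(√(R₁₃²+R₂₃²), R₃₃) = 0.321178; α = atan2(R₂₃, R₁₃) mod 2π = 4.243319; γ = atan2(R₃₂, −R₃₁) mod 2π = 3.795697
Need the full column D^2_{m',-1} for m'=−2..2 at α=4.2433, β=0.3212, γ=3.7957.
cos(β/2)=0.987133, sin(β/2)=0.159900
d^2_{-2,-1}: single k=1 term ⇒ +0.307613;  D = +0.295288-0.086203i
d^2_{-1,-1}: k∈[0..1] ⇒ +0.949518 -0.074743 = +0.874775;  D = -0.160941+0.859843i
d^2_{0,-1}: k∈[0..1] ⇒ -0.376748 +0.009885 = -0.366862;  D = +0.291139+0.223217i
d^2_{1,-1}: k∈[0..1] ⇒ +0.074743 -0.000654 = +0.074089;  D = +0.066789-0.032067i
d^2_{2,-1}: single k=0 term ⇒ -0.008071;  D = +0.000173-0.008070i
Y_2^{m'}(θ=0.8225,φ=4.8106) and Σ D·Y over m':
  (+0.2953-0.0862i)·(-0.2035+0.0405i)  (-0.1609+0.8598i)·(+0.0378+0.3834i)  (+0.2911+0.2232i)·(+0.1226+0.0000i)  (+0.0668-0.0321i)·(-0.0378+0.3834i)  (+0.0002-0.0081i)·(-0.2035-0.0405i)
Y_2^-1(R⁻¹ n̂) = -0.347186+0.056096i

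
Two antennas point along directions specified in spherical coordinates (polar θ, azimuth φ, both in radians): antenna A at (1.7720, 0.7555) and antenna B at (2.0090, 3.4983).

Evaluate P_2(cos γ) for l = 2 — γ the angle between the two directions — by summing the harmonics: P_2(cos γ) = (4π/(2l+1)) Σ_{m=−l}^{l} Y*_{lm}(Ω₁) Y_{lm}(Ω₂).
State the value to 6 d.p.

Term-by-term m-sum for l=2 (normalisation 4π/5 = 2.513274):
  [-2]  conj(Y_{2,-2})(Ω₁) = (0.022162, 0.370184) ; Y_{2,-2}(Ω₂) = (0.239489, -0.207273) ; Δ = (0.082037, 0.084061)
  [-1]  conj(Y_{2,-1})(Ω₁) = (-0.110120, -0.103724) ; Y_{2,-1}(Ω₂) = (0.278145, -0.103650) ; Δ = (-0.041380, -0.017436)
  [+0]  conj(Y_{2,0})(Ω₁) = (-0.277602, -0.000000) ; Y_{2,0}(Ω₂) = (-0.145040, 0.000000) ; Δ = (0.040263, 0.000000)
  [+1]  conj(Y_{2,1})(Ω₁) = (0.110120, -0.103724) ; Y_{2,1}(Ω₂) = (-0.278145, -0.103650) ; Δ = (-0.041380, 0.017436)
  [+2]  conj(Y_{2,2})(Ω₁) = (0.022162, -0.370184) ; Y_{2,2}(Ω₂) = (0.239489, 0.207273) ; Δ = (0.082037, -0.084061)
Total Σ_m = (0.121576, -0.000000). Multiply by 2.513274: (0.305554, -0.000000). P_2(cos γ) = 0.305554

0.305554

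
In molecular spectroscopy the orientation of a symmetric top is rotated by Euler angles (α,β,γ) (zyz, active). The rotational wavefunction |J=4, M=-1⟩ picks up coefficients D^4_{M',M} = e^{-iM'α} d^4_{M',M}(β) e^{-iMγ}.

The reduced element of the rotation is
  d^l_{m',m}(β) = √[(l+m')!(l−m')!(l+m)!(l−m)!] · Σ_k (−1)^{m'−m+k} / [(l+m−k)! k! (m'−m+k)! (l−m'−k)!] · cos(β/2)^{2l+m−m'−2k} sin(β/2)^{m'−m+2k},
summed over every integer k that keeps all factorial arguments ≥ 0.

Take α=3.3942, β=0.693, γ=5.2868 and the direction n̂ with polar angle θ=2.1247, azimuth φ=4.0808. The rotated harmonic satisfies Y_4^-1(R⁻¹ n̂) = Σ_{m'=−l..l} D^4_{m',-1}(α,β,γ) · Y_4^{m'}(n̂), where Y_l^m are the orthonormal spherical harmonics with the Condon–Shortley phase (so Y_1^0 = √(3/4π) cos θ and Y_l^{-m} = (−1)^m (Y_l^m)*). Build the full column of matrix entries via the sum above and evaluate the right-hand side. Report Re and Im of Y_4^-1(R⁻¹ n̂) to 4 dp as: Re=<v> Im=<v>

Need the full column D^4_{m',-1} for m'=−4..4 at α=3.3942, β=0.6930, γ=5.2868.
cos(β/2)=0.940567, sin(β/2)=0.339608
d^4_{-4,-1}: single k=3 term ⇒ +0.215763;  D = +0.215741+0.003030i
d^4_{-3,-1}: k∈[2..3] ⇒ +0.633818 -0.137718 = +0.496100;  D = -0.482050+0.117232i
d^4_{-2,-1}: k∈[1..3] ⇒ +0.938302 -0.611630 +0.053159 = +0.379831;  D = +0.334928-0.179150i
d^4_{-1,-1}: k∈[0..3] ⇒ +0.612517 -1.197803 +0.312314 -0.013572 = -0.286544;  D = +0.210872-0.194011i
d^4_{0,-1}: k∈[0..3] ⇒ -0.989057 +0.773657 -0.100861 +0.002192 = -0.314069;  D = -0.170647+0.263665i
d^4_{1,-1}: k∈[0..3] ⇒ +0.798536 -0.312314 +0.020358 -0.000177 = +0.506403;  D = -0.160164+0.480407i
d^4_{2,-1}: k∈[0..2] ⇒ -0.407753 +0.079738 -0.002079 = -0.330094;  D = -0.022823+0.329304i
d^4_{3,-1}: k∈[0..1] ⇒ +0.137718 -0.010773 = +0.126945;  D = +0.023153+0.124816i
d^4_{4,-1}: single k=0 term ⇒ -0.028129;  D = +0.011880+0.025497i
Y_4^{m'}(θ=2.1247,φ=4.0808) and Σ D·Y over m':
  (+0.2157+0.0030i)·(-0.1891+0.1336i)  (-0.4821+0.1172i)·(-0.3839-0.1289i)  (+0.3349-0.1792i)·(-0.0686-0.2160i)  (+0.2109-0.1940i)·(-0.1329+0.1816i)  (-0.1706+0.2637i)·(-0.2773+0.0000i)  (-0.1602+0.4804i)·(+0.1329+0.1816i)  (-0.0228+0.3293i)·(-0.0686+0.2160i)  (+0.0232+0.1248i)·(+0.3839-0.1289i)  (+0.0119+0.0255i)·(-0.1891-0.1336i)
Y_4^-1(R⁻¹ n̂) = -0.000109+0.022031i

Re=-0.0001 Im=0.0220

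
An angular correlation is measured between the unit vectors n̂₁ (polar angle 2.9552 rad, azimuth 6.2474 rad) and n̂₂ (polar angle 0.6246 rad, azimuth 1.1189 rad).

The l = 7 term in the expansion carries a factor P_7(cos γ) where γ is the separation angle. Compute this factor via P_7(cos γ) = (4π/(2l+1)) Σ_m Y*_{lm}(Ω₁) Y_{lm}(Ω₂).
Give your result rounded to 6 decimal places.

0.047884

Summing Y*_{l m}(θ₁,φ₁)·Y_{l m}(θ₂,φ₂) over m ∈ [−7, 7]; prefactor 4π/(2·7+1) = 0.837758:
  [-7]  conj(Y_{7,-7})(Ω₁) = 0.00000 - 0.00000j ; Y_{7,-7}(Ω₂) = 0.00025 - 0.01169j ; Δ = -0.00000 - 0.00000j
  [-6]  conj(Y_{7,-6})(Ω₁) = -0.00007 + 0.00002j ; Y_{7,-6}(Ω₂) = 0.05516 - 0.02531j ; Δ = -0.00000 + 0.00000j
  [-5]  conj(Y_{7,-5})(Ω₁) = 0.00091 - 0.00016j ; Y_{7,-5}(Ω₂) = 0.14635 + 0.12046j ; Δ = 0.00015 + 0.00009j
  [-4]  conj(Y_{7,-4})(Ω₁) = -0.00804 + 0.00116j ; Y_{7,-4}(Ω₂) = -0.09070 + 0.37587j ; Δ = 0.00029 - 0.00313j
  [-3]  conj(Y_{7,-3})(Ω₁) = 0.05083 - 0.00548j ; Y_{7,-3}(Ω₂) = -0.46449 + 0.10148j ; Δ = -0.02305 + 0.00770j
  [-2]  conj(Y_{7,-2})(Ω₁) = -0.22185 + 0.01590j ; Y_{7,-2}(Ω₂) = -0.12182 - 0.15471j ; Δ = 0.02949 + 0.03238j
  [-1]  conj(Y_{7,-1})(Ω₁) = 0.59242 - 0.02121j ; Y_{7,-1}(Ω₂) = -0.13485 + 0.27781j ; Δ = -0.07400 + 0.16744j
  [+0]  conj(Y_{7,0})(Ω₁) = -0.62172 + 0.00000j ; Y_{7,0}(Ω₂) = -0.30785 + 0.00000j ; Δ = 0.19140 + 0.00000j
  [+1]  conj(Y_{7,1})(Ω₁) = -0.59242 - 0.02121j ; Y_{7,1}(Ω₂) = 0.13485 + 0.27781j ; Δ = -0.07400 - 0.16744j
  [+2]  conj(Y_{7,2})(Ω₁) = -0.22185 - 0.01590j ; Y_{7,2}(Ω₂) = -0.12182 + 0.15471j ; Δ = 0.02949 - 0.03238j
  [+3]  conj(Y_{7,3})(Ω₁) = -0.05083 - 0.00548j ; Y_{7,3}(Ω₂) = 0.46449 + 0.10148j ; Δ = -0.02305 - 0.00770j
  [+4]  conj(Y_{7,4})(Ω₁) = -0.00804 - 0.00116j ; Y_{7,4}(Ω₂) = -0.09070 - 0.37587j ; Δ = 0.00029 + 0.00313j
  [+5]  conj(Y_{7,5})(Ω₁) = -0.00091 - 0.00016j ; Y_{7,5}(Ω₂) = -0.14635 + 0.12046j ; Δ = 0.00015 - 0.00009j
  [+6]  conj(Y_{7,6})(Ω₁) = -0.00007 - 0.00002j ; Y_{7,6}(Ω₂) = 0.05516 + 0.02531j ; Δ = -0.00000 - 0.00000j
  [+7]  conj(Y_{7,7})(Ω₁) = -0.00000 - 0.00000j ; Y_{7,7}(Ω₂) = -0.00025 - 0.01169j ; Δ = -0.00000 + 0.00000j
Accumulated sum 0.05716 - 0.00000j; after 4π/(2l+1) scaling, 0.04788 - 0.00000j ⇒ P_7 = 0.047884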